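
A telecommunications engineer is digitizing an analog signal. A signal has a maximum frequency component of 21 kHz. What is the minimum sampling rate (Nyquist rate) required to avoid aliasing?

By the Nyquist-Shannon sampling theorem,
the minimum sampling rate (Nyquist rate) must be at least 2 * f_max.
Nyquist rate = 2 * 21 kHz = 42 kHz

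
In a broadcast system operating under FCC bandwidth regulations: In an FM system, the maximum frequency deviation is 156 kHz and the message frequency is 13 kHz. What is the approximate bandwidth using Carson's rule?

Carson's rule: BW = 2*(delta_f + f_m)
= 2*(156 + 13) kHz = 338 kHz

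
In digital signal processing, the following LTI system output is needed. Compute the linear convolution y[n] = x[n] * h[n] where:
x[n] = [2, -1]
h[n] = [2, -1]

y[n] = sum_k x[k]*h[n-k]. Output length = len(x) + len(h) - 1 = 2 + 2 - 1 = 3.
y[0] = 2*2 = 4
y[1] = -1*2 + 2*-1 = -4
y[2] = -1*-1 = 1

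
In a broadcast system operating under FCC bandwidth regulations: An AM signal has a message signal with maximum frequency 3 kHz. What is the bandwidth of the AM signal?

In AM (double-sideband), the bandwidth is twice the message frequency.
BW = 2 * f_m = 2 * 3 kHz = 6 kHz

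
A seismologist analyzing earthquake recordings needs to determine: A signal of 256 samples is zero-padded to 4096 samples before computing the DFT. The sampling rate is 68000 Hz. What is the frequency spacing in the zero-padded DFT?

Original DFT: N = 256, resolution = f_s/N = 68000/256 = 2125/8 Hz
Zero-padded DFT: N = 4096, resolution = f_s/N = 68000/4096 = 2125/128 Hz
Zero-padding interpolates the spectrum (finer frequency grid)
but does NOT improve the true spectral resolution (ability to resolve close frequencies).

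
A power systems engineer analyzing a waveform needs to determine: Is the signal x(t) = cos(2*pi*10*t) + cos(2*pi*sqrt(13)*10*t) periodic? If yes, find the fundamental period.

f1 = 10 Hz, f2 = 10*sqrt(13) Hz
Ratio f2/f1 = sqrt(13), which is irrational.
Since the frequency ratio is irrational, no common period exists.
The signal is not periodic.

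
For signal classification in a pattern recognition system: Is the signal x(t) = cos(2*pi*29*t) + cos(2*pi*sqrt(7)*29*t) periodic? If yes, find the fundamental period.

f1 = 29 Hz, f2 = 29*sqrt(7) Hz
Ratio f2/f1 = sqrt(7), which is irrational.
Since the frequency ratio is irrational, no common period exists.
The signal is not periodic.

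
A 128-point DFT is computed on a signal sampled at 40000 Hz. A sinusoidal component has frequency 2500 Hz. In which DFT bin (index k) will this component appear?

DFT frequency resolution = f_s/N = 40000/128 = 625/2 Hz
Bin index k = f_signal / resolution = 2500 / 625/2 = 8
The signal frequency 2500 Hz falls in DFT bin k = 8.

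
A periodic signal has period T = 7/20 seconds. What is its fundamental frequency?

The fundamental frequency is the reciprocal of the period.
f = 1/T = 1/(7/20) = 20/7 Hz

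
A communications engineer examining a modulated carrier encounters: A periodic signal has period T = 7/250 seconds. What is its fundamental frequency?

The fundamental frequency is the reciprocal of the period.
f = 1/T = 1/(7/250) = 250/7 Hz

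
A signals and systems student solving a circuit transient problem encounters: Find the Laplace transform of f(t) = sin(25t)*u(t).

Standard pair: sin(wt)*u(t) <-> w/(s^2+w^2)
With w = 25: L{sin(25t)*u(t)} = 25/(s^2+625)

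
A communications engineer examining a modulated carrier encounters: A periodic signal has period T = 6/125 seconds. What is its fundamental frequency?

The fundamental frequency is the reciprocal of the period.
f = 1/T = 1/(6/125) = 125/6 Hz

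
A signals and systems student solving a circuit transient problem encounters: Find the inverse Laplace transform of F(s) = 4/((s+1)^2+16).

Standard pair: w/((s+a)^2+w^2) <-> e^(-at)*sin(wt)*u(t)
With a=1, w=4: f(t) = e^(-t)*sin(4t)*u(t)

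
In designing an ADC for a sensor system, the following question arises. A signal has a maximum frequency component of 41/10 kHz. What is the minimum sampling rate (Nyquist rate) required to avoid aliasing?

By the Nyquist-Shannon sampling theorem,
the minimum sampling rate (Nyquist rate) must be at least 2 * f_max.
Nyquist rate = 2 * 41/10 kHz = 41/5 kHz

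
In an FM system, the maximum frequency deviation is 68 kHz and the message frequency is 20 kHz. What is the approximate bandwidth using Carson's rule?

Carson's rule: BW = 2*(delta_f + f_m)
= 2*(68 + 20) kHz = 176 kHz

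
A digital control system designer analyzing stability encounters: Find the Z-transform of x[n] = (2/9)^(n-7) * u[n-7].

Time-shifting property: if X(z) = Z{x[n]}, then Z{x[n-d]} = z^(-d) * X(z)
X(z) = z/(z - 2/9) for x[n] = (2/9)^n * u[n]
Z{x[n-7]} = z^(-7) * z/(z - 2/9) = z^(-6)/(z - 2/9)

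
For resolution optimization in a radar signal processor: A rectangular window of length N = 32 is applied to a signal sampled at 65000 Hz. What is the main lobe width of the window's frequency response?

For a rectangular window of length N,
the main lobe width in frequency is 2*f_s/N.
= 2*65000/32 = 8125/2 Hz
This determines the minimum frequency separation for resolving two sinusoids.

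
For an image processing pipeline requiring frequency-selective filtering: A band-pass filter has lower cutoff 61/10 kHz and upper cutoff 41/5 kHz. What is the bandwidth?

Bandwidth = f_high - f_low
= 41/5 kHz - 61/10 kHz = 21/10 kHz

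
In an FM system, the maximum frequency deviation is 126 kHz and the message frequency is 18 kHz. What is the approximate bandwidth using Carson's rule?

Carson's rule: BW = 2*(delta_f + f_m)
= 2*(126 + 18) kHz = 288 kHz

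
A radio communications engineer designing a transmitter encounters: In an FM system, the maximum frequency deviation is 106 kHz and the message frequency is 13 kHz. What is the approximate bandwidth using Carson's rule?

Carson's rule: BW = 2*(delta_f + f_m)
= 2*(106 + 13) kHz = 238 kHz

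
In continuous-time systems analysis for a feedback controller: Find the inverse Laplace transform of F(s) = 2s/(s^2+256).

Standard pair: s/(s^2+w^2) <-> cos(wt)*u(t)
With k=2, w=16: f(t) = 2*cos(16t)*u(t)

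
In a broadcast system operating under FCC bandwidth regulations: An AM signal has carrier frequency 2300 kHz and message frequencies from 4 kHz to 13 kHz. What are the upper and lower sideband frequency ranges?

Upper sideband (USB) = fc + [fm_low, fm_high] = 2300 + [4, 13] = [2304, 2313] kHz
Lower sideband (LSB) = fc - [fm_high, fm_low] = 2300 - [13, 4] = [2287, 2296] kHz
Total occupied spectrum: 2287 kHz to 2313 kHz (plus carrier at 2300 kHz)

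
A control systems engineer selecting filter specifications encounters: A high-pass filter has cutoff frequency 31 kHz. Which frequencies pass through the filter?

A high-pass filter passes all frequencies above the cutoff frequency 31 kHz and attenuates lower frequencies.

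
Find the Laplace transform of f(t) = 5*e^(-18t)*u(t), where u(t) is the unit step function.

Standard Laplace transform pair:
e^(-at)*u(t) <-> 1/(s+a)
With a = 18: L{5*e^(-18t)*u(t)} = 5/(s+18), ROC: Re(s) > -18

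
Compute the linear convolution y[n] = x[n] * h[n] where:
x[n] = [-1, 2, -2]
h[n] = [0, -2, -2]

y[n] = sum_k x[k]*h[n-k]. Output length = len(x) + len(h) - 1 = 3 + 3 - 1 = 5.
y[0] = -1*0 = 0
y[1] = 2*0 + -1*-2 = 2
y[2] = -2*0 + 2*-2 + -1*-2 = -2
y[3] = -2*-2 + 2*-2 = 0
y[4] = -2*-2 = 4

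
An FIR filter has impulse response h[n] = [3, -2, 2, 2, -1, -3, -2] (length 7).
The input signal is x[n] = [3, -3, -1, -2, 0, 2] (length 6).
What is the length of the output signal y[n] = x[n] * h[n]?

For linear convolution, the output length is:
len(y) = len(x) + len(h) - 1 = 6 + 7 - 1 = 12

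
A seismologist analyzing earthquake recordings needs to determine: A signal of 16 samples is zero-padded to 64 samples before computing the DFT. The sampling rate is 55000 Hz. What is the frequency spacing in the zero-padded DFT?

Original DFT: N = 16, resolution = f_s/N = 55000/16 = 6875/2 Hz
Zero-padded DFT: N = 64, resolution = f_s/N = 55000/64 = 6875/8 Hz
Zero-padding interpolates the spectrum (finer frequency grid)
but does NOT improve the true spectral resolution (ability to resolve close frequencies).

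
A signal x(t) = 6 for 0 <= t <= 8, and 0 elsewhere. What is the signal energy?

Energy = integral of |x(t)|^2 dt over the signal duration
= 6^2 * 8 = 36 * 8 = 288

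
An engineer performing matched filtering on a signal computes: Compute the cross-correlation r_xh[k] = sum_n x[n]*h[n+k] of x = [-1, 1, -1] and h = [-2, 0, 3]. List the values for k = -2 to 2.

Both sequences indexed from 0 and zero outside their support.
Lags with overlap: k = -2 to 2.
  r_xh[-2] = x[2]*h[0] = 2
  r_xh[-1] = x[1]*h[0] + x[2]*h[1] = -2
  r_xh[0] = x[0]*h[0] + x[1]*h[1] + x[2]*h[2] = -1
  r_xh[1] = x[0]*h[1] + x[1]*h[2] = 3
  r_xh[2] = x[0]*h[2] = -3
r_xh = [2, -2, -1, 3, -3] (for k = -2, ..., 2)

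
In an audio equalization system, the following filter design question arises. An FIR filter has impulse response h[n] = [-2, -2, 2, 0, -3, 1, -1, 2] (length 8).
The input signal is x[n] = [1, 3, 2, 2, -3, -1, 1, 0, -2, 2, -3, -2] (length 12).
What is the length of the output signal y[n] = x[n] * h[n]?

For linear convolution, the output length is:
len(y) = len(x) + len(h) - 1 = 12 + 8 - 1 = 19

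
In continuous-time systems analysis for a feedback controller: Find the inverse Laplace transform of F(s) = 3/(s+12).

Standard pair: k/(s+a) <-> k*e^(-at)*u(t)
With k=3, a=12: f(t) = 3*e^(-12t)*u(t)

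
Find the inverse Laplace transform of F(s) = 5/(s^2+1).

Standard pair: w/(s^2+w^2) <-> sin(wt)*u(t)
Recognize w^2 = 1, so w = 1; numerator 5 = 5*1.
f(t) = 5*sin(t)*u(t)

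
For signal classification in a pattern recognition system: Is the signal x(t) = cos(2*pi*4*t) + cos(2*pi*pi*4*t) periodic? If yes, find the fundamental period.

f1 = 4 Hz, f2 = 4*pi Hz
Ratio f2/f1 = pi, which is irrational.
Since the frequency ratio is irrational, no common period exists.
The signal is not periodic.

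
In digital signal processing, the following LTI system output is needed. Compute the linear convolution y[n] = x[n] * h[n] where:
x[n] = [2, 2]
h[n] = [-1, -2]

y[n] = sum_k x[k]*h[n-k]. Output length = len(x) + len(h) - 1 = 2 + 2 - 1 = 3.
y[0] = 2*-1 = -2
y[1] = 2*-1 + 2*-2 = -6
y[2] = 2*-2 = -4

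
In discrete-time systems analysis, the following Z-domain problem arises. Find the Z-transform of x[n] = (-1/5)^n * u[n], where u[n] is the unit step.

The Z-transform of a^n * u[n] is z/(z-a) for |z| > |a|.
Here a = -1/5, so X(z) = z/(z - (-1/5)) = 5z/(5z + 1)
ROC: |z| > 1/5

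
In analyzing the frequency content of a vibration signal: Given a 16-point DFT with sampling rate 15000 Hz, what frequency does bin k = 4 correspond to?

The frequency of DFT bin k is: f_k = k * f_s / N
f_4 = 4 * 15000 / 16 = 3750 Hz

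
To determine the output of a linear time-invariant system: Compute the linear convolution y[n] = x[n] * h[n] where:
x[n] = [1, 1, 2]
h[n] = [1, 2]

y[n] = sum_k x[k]*h[n-k]. Output length = len(x) + len(h) - 1 = 3 + 2 - 1 = 4.
y[0] = 1*1 = 1
y[1] = 1*1 + 1*2 = 3
y[2] = 2*1 + 1*2 = 4
y[3] = 2*2 = 4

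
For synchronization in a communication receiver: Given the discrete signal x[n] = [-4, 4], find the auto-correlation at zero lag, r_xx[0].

The auto-correlation at zero lag r_xx[0] equals the signal energy.
r_xx[0] = sum of x[n]^2 = (-4)^2 + 4^2
= 16 + 16 = 32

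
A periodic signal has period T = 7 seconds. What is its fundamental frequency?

The fundamental frequency is the reciprocal of the period.
f = 1/T = 1/(7) = 1/7 Hz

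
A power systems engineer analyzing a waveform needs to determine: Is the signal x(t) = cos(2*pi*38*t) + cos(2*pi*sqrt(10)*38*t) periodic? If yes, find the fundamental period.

f1 = 38 Hz, f2 = 38*sqrt(10) Hz
Ratio f2/f1 = sqrt(10), which is irrational.
Since the frequency ratio is irrational, no common period exists.
The signal is not periodic.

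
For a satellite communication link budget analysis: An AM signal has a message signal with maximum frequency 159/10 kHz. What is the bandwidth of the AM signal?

In AM (double-sideband), the bandwidth is twice the message frequency.
BW = 2 * f_m = 2 * 159/10 kHz = 159/5 kHz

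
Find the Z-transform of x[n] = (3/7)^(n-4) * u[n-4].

Time-shifting property: if X(z) = Z{x[n]}, then Z{x[n-d]} = z^(-d) * X(z)
X(z) = z/(z - 3/7) for x[n] = (3/7)^n * u[n]
Z{x[n-4]} = z^(-4) * z/(z - 3/7) = z^(-3)/(z - 3/7)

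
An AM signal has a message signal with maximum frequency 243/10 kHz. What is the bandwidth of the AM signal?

In AM (double-sideband), the bandwidth is twice the message frequency.
BW = 2 * f_m = 2 * 243/10 kHz = 243/5 kHz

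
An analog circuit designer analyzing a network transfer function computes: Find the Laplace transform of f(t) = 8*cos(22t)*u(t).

Standard pair: cos(wt)*u(t) <-> s/(s^2+w^2)
With w = 22: L{8*cos(22t)*u(t)} = 8s/(s^2+484)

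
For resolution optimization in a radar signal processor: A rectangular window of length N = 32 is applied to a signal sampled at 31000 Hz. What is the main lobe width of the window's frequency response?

For a rectangular window of length N,
the main lobe width in frequency is 2*f_s/N.
= 2*31000/32 = 3875/2 Hz
This determines the minimum frequency separation for resolving two sinusoids.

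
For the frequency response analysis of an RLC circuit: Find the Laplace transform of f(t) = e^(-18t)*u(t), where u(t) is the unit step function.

Standard Laplace transform pair:
e^(-at)*u(t) <-> 1/(s+a)
With a = 18: L{e^(-18t)*u(t)} = 1/(s+18), ROC: Re(s) > -18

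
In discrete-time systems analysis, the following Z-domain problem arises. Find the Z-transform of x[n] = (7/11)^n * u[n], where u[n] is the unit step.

The Z-transform of a^n * u[n] is z/(z-a) for |z| > |a|.
Here a = 7/11, so X(z) = z/(z - (7/11)) = 11z/(11z - 7)
ROC: |z| > 7/11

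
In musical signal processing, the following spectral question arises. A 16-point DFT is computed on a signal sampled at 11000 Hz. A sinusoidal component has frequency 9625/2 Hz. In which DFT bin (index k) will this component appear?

DFT frequency resolution = f_s/N = 11000/16 = 1375/2 Hz
Bin index k = f_signal / resolution = 9625/2 / 1375/2 = 7
The signal frequency 9625/2 Hz falls in DFT bin k = 7.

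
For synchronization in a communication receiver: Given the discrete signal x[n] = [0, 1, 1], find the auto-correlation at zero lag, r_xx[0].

The auto-correlation at zero lag r_xx[0] equals the signal energy.
r_xx[0] = sum of x[n]^2 = 0^2 + 1^2 + 1^2
= 0 + 1 + 1 = 2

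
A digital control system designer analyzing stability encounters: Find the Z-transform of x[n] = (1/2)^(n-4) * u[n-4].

Time-shifting property: if X(z) = Z{x[n]}, then Z{x[n-d]} = z^(-d) * X(z)
X(z) = z/(z - 1/2) for x[n] = (1/2)^n * u[n]
Z{x[n-4]} = z^(-4) * z/(z - 1/2) = z^(-3)/(z - 1/2)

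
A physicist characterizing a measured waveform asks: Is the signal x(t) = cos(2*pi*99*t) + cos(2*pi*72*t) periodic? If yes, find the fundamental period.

f1 = 99 Hz, f2 = 72 Hz
Period T1 = 1/99, T2 = 1/72
Ratio T1/T2 = 72/99, which is rational.
The signal is periodic with fundamental period T = 1/GCD(99,72) = 1/9 s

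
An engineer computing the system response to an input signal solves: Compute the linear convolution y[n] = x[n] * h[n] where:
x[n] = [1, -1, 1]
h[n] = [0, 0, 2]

y[n] = sum_k x[k]*h[n-k]. Output length = len(x) + len(h) - 1 = 3 + 3 - 1 = 5.
y[0] = 1*0 = 0
y[1] = -1*0 + 1*0 = 0
y[2] = 1*0 + -1*0 + 1*2 = 2
y[3] = 1*0 + -1*2 = -2
y[4] = 1*2 = 2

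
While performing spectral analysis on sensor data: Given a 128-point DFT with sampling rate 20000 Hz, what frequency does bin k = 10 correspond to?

The frequency of DFT bin k is: f_k = k * f_s / N
f_10 = 10 * 20000 / 128 = 3125/2 Hz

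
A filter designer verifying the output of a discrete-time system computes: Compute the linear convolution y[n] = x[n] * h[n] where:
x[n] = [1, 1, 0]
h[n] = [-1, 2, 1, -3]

y[n] = sum_k x[k]*h[n-k]. Output length = len(x) + len(h) - 1 = 3 + 4 - 1 = 6.
y[0] = 1*-1 = -1
y[1] = 1*-1 + 1*2 = 1
y[2] = 0*-1 + 1*2 + 1*1 = 3
y[3] = 0*2 + 1*1 + 1*-3 = -2
y[4] = 0*1 + 1*-3 = -3
y[5] = 0*-3 = 0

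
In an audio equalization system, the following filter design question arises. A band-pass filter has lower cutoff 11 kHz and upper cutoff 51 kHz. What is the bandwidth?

Bandwidth = f_high - f_low
= 51 kHz - 11 kHz = 40 kHz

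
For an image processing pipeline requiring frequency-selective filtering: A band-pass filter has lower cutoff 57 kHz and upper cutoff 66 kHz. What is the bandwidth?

Bandwidth = f_high - f_low
= 66 kHz - 57 kHz = 9 kHz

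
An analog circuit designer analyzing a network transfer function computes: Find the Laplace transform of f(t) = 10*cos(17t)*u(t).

Standard pair: cos(wt)*u(t) <-> s/(s^2+w^2)
With w = 17: L{10*cos(17t)*u(t)} = 10s/(s^2+289)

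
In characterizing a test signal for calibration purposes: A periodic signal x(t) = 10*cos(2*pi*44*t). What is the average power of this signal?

Average power of A*cos(wt) is A^2/2.
P = 10^2 / 2 = 100/2 = 50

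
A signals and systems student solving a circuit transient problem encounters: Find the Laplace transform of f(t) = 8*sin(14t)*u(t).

Standard pair: sin(wt)*u(t) <-> w/(s^2+w^2)
With w = 14: L{8*sin(14t)*u(t)} = 112/(s^2+196)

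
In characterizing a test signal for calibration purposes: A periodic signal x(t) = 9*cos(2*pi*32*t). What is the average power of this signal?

Average power of A*cos(wt) is A^2/2.
P = 9^2 / 2 = 81/2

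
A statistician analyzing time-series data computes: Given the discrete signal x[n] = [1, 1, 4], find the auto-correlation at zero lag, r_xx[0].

The auto-correlation at zero lag r_xx[0] equals the signal energy.
r_xx[0] = sum of x[n]^2 = 1^2 + 1^2 + 4^2
= 1 + 1 + 16 = 18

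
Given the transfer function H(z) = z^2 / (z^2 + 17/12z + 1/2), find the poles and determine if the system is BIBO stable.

Poles are roots of the denominator: z^2 + 17/12z + 1/2 = 0.
Quadratic formula: z = [-(17/12) +/- sqrt((17/12)^2 - 4*(1/2))] / 2
Discriminant = 289/144 - 2 = 1/144; sqrt = 1/12.
z = (-17/12 +/- 1/12) / 2 => z = -2/3 or z = -3/4.
|p1| = 3/4, |p2| = 2/3.
For BIBO stability, all poles must lie inside the unit circle (|p| < 1).
System is STABLE since both |p| < 1.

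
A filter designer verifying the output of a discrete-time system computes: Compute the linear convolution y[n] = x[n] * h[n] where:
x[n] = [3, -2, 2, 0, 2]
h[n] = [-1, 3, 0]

y[n] = sum_k x[k]*h[n-k]. Output length = len(x) + len(h) - 1 = 5 + 3 - 1 = 7.
y[0] = 3*-1 = -3
y[1] = -2*-1 + 3*3 = 11
y[2] = 2*-1 + -2*3 + 3*0 = -8
y[3] = 0*-1 + 2*3 + -2*0 = 6
y[4] = 2*-1 + 0*3 + 2*0 = -2
y[5] = 2*3 + 0*0 = 6
y[6] = 2*0 = 0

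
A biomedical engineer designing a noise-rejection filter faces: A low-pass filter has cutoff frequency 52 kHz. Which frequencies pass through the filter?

A low-pass filter passes all frequencies below the cutoff frequency 52 kHz and attenuates higher frequencies.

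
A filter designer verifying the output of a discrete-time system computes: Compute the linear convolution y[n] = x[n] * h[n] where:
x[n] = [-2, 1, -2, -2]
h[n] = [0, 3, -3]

y[n] = sum_k x[k]*h[n-k]. Output length = len(x) + len(h) - 1 = 4 + 3 - 1 = 6.
y[0] = -2*0 = 0
y[1] = 1*0 + -2*3 = -6
y[2] = -2*0 + 1*3 + -2*-3 = 9
y[3] = -2*0 + -2*3 + 1*-3 = -9
y[4] = -2*3 + -2*-3 = 0
y[5] = -2*-3 = 6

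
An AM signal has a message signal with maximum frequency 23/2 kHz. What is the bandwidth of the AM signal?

In AM (double-sideband), the bandwidth is twice the message frequency.
BW = 2 * f_m = 2 * 23/2 kHz = 23 kHz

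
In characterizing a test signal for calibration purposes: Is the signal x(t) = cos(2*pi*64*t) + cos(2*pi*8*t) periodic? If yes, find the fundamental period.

f1 = 64 Hz, f2 = 8 Hz
Period T1 = 1/64, T2 = 1/8
Ratio T1/T2 = 8/64, which is rational.
The signal is periodic with fundamental period T = 1/GCD(64,8) = 1/8 s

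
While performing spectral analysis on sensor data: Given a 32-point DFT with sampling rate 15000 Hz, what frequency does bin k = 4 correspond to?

The frequency of DFT bin k is: f_k = k * f_s / N
f_4 = 4 * 15000 / 32 = 1875 Hz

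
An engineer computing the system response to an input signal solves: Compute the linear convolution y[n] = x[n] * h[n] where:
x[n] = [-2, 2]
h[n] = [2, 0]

y[n] = sum_k x[k]*h[n-k]. Output length = len(x) + len(h) - 1 = 2 + 2 - 1 = 3.
y[0] = -2*2 = -4
y[1] = 2*2 + -2*0 = 4
y[2] = 2*0 = 0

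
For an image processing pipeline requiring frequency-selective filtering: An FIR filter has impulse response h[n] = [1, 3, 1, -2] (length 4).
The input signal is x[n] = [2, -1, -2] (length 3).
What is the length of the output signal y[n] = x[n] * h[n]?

For linear convolution, the output length is:
len(y) = len(x) + len(h) - 1 = 3 + 4 - 1 = 6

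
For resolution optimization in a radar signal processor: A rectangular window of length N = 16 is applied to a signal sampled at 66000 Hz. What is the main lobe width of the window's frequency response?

For a rectangular window of length N,
the main lobe width in frequency is 2*f_s/N.
= 2*66000/16 = 8250 Hz
This determines the minimum frequency separation for resolving two sinusoids.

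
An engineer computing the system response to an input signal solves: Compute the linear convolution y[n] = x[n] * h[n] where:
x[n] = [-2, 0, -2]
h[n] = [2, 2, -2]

y[n] = sum_k x[k]*h[n-k]. Output length = len(x) + len(h) - 1 = 3 + 3 - 1 = 5.
y[0] = -2*2 = -4
y[1] = 0*2 + -2*2 = -4
y[2] = -2*2 + 0*2 + -2*-2 = 0
y[3] = -2*2 + 0*-2 = -4
y[4] = -2*-2 = 4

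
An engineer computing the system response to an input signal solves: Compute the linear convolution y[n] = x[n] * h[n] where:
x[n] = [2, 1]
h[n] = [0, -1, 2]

y[n] = sum_k x[k]*h[n-k]. Output length = len(x) + len(h) - 1 = 2 + 3 - 1 = 4.
y[0] = 2*0 = 0
y[1] = 1*0 + 2*-1 = -2
y[2] = 1*-1 + 2*2 = 3
y[3] = 1*2 = 2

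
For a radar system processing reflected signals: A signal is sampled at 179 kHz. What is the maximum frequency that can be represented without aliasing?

The maximum frequency that can be represented without aliasing
is the Nyquist frequency: f_max = f_s / 2 = 179 kHz / 2 = 179/2 kHz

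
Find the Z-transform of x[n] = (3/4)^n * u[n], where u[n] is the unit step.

The Z-transform of a^n * u[n] is z/(z-a) for |z| > |a|.
Here a = 3/4, so X(z) = z/(z - (3/4)) = 4z/(4z - 3)
ROC: |z| > 3/4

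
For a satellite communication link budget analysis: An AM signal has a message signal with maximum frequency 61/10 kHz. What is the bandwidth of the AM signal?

In AM (double-sideband), the bandwidth is twice the message frequency.
BW = 2 * f_m = 2 * 61/10 kHz = 61/5 kHz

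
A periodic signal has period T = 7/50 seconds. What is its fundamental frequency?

The fundamental frequency is the reciprocal of the period.
f = 1/T = 1/(7/50) = 50/7 Hz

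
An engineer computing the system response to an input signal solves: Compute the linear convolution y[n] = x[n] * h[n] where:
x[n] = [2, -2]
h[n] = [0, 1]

y[n] = sum_k x[k]*h[n-k]. Output length = len(x) + len(h) - 1 = 2 + 2 - 1 = 3.
y[0] = 2*0 = 0
y[1] = -2*0 + 2*1 = 2
y[2] = -2*1 = -2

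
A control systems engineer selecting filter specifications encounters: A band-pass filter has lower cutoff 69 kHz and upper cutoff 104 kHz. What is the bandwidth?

Bandwidth = f_high - f_low
= 104 kHz - 69 kHz = 35 kHz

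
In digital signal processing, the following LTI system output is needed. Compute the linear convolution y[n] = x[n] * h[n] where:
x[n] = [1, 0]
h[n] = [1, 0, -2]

y[n] = sum_k x[k]*h[n-k]. Output length = len(x) + len(h) - 1 = 2 + 3 - 1 = 4.
y[0] = 1*1 = 1
y[1] = 0*1 + 1*0 = 0
y[2] = 0*0 + 1*-2 = -2
y[3] = 0*-2 = 0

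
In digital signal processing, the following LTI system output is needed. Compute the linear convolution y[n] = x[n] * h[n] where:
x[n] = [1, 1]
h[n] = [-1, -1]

y[n] = sum_k x[k]*h[n-k]. Output length = len(x) + len(h) - 1 = 2 + 2 - 1 = 3.
y[0] = 1*-1 = -1
y[1] = 1*-1 + 1*-1 = -2
y[2] = 1*-1 = -1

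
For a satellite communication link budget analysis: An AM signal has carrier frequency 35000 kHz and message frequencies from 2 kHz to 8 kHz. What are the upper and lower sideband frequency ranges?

Upper sideband (USB) = fc + [fm_low, fm_high] = 35000 + [2, 8] = [35002, 35008] kHz
Lower sideband (LSB) = fc - [fm_high, fm_low] = 35000 - [8, 2] = [34992, 34998] kHz
Total occupied spectrum: 34992 kHz to 35008 kHz (plus carrier at 35000 kHz)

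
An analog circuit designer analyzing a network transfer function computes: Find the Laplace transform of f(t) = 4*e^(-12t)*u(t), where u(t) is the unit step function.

Standard Laplace transform pair:
e^(-at)*u(t) <-> 1/(s+a)
With a = 12: L{4*e^(-12t)*u(t)} = 4/(s+12), ROC: Re(s) > -12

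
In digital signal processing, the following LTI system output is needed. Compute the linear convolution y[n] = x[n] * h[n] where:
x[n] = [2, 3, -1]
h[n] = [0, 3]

y[n] = sum_k x[k]*h[n-k]. Output length = len(x) + len(h) - 1 = 3 + 2 - 1 = 4.
y[0] = 2*0 = 0
y[1] = 3*0 + 2*3 = 6
y[2] = -1*0 + 3*3 = 9
y[3] = -1*3 = -3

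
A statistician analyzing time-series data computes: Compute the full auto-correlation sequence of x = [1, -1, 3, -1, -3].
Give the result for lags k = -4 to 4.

r_xx[k] = sum_m x[m]*x[m+k], indexed from 0, for k = -4 to 4:
  r_xx[-4] = x[4]*x[0] = -3
  r_xx[-3] = x[3]*x[0] + x[4]*x[1] = 2
  r_xx[-2] = x[2]*x[0] + x[3]*x[1] + x[4]*x[2] = -5
  r_xx[-1] = x[1]*x[0] + x[2]*x[1] + x[3]*x[2] + x[4]*x[3] = -4
  r_xx[0] = x[0]*x[0] + x[1]*x[1] + x[2]*x[2] + x[3]*x[3] + x[4]*x[4] = 21
  r_xx[1] = x[0]*x[1] + x[1]*x[2] + x[2]*x[3] + x[3]*x[4] = -4
  r_xx[2] = x[0]*x[2] + x[1]*x[3] + x[2]*x[4] = -5
  r_xx[3] = x[0]*x[3] + x[1]*x[4] = 2
  r_xx[4] = x[0]*x[4] = -3
r_xx = [-3, 2, -5, -4, 21, -4, -5, 2, -3]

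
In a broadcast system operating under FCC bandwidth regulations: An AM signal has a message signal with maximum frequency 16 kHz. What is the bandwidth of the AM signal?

In AM (double-sideband), the bandwidth is twice the message frequency.
BW = 2 * f_m = 2 * 16 kHz = 32 kHz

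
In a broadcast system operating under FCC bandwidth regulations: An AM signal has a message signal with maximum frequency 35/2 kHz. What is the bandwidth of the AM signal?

In AM (double-sideband), the bandwidth is twice the message frequency.
BW = 2 * f_m = 2 * 35/2 kHz = 35 kHz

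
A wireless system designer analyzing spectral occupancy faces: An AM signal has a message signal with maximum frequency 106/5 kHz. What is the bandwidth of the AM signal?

In AM (double-sideband), the bandwidth is twice the message frequency.
BW = 2 * f_m = 2 * 106/5 kHz = 212/5 kHz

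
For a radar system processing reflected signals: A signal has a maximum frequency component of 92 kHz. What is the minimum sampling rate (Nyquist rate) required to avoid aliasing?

By the Nyquist-Shannon sampling theorem,
the minimum sampling rate (Nyquist rate) must be at least 2 * f_max.
Nyquist rate = 2 * 92 kHz = 184 kHz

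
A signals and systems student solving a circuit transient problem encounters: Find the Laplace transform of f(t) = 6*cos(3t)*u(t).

Standard pair: cos(wt)*u(t) <-> s/(s^2+w^2)
With w = 3: L{6*cos(3t)*u(t)} = 6s/(s^2+9)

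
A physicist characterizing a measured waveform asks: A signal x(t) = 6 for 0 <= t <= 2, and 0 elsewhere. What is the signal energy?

Energy = integral of |x(t)|^2 dt over the signal duration
= 6^2 * 2 = 36 * 2 = 72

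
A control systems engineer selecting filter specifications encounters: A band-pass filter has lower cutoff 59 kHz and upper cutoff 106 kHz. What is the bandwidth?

Bandwidth = f_high - f_low
= 106 kHz - 59 kHz = 47 kHz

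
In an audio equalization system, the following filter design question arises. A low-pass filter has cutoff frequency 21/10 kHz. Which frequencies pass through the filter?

A low-pass filter passes all frequencies below the cutoff frequency 21/10 kHz and attenuates higher frequencies.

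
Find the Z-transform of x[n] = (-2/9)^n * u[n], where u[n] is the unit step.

The Z-transform of a^n * u[n] is z/(z-a) for |z| > |a|.
Here a = -2/9, so X(z) = z/(z - (-2/9)) = 9z/(9z + 2)
ROC: |z| > 2/9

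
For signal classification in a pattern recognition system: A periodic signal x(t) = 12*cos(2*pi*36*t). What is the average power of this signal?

Average power of A*cos(wt) is A^2/2.
P = 12^2 / 2 = 144/2 = 72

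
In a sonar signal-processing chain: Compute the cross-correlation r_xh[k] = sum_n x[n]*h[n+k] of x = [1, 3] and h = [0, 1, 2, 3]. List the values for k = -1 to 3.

Both sequences indexed from 0 and zero outside their support.
Lags with overlap: k = -1 to 3.
  r_xh[-1] = x[1]*h[0] = 0
  r_xh[0] = x[0]*h[0] + x[1]*h[1] = 3
  r_xh[1] = x[0]*h[1] + x[1]*h[2] = 7
  r_xh[2] = x[0]*h[2] + x[1]*h[3] = 11
  r_xh[3] = x[0]*h[3] = 3
r_xh = [0, 3, 7, 11, 3] (for k = -1, ..., 3)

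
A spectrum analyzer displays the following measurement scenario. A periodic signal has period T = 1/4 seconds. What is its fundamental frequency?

The fundamental frequency is the reciprocal of the period.
f = 1/T = 1/(1/4) = 4 Hz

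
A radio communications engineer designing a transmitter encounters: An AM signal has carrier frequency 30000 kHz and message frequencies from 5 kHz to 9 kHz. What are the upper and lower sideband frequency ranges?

Upper sideband (USB) = fc + [fm_low, fm_high] = 30000 + [5, 9] = [30005, 30009] kHz
Lower sideband (LSB) = fc - [fm_high, fm_low] = 30000 - [9, 5] = [29991, 29995] kHz
Total occupied spectrum: 29991 kHz to 30009 kHz (plus carrier at 30000 kHz)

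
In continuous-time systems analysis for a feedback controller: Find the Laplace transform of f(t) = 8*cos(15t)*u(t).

Standard pair: cos(wt)*u(t) <-> s/(s^2+w^2)
With w = 15: L{8*cos(15t)*u(t)} = 8s/(s^2+225)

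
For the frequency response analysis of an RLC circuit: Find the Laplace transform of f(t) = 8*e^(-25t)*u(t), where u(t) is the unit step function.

Standard Laplace transform pair:
e^(-at)*u(t) <-> 1/(s+a)
With a = 25: L{8*e^(-25t)*u(t)} = 8/(s+25), ROC: Re(s) > -25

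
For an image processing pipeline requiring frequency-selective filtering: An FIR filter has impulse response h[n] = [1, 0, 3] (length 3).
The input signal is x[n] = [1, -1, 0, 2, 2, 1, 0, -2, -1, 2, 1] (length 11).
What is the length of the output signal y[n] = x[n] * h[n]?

For linear convolution, the output length is:
len(y) = len(x) + len(h) - 1 = 11 + 3 - 1 = 13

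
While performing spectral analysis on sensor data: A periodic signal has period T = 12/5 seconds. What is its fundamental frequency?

The fundamental frequency is the reciprocal of the period.
f = 1/T = 1/(12/5) = 5/12 Hz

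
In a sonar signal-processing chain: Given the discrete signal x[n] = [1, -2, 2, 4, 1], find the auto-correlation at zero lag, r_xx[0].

The auto-correlation at zero lag r_xx[0] equals the signal energy.
r_xx[0] = sum of x[n]^2 = 1^2 + (-2)^2 + 2^2 + 4^2 + 1^2
= 1 + 4 + 4 + 16 + 1 = 26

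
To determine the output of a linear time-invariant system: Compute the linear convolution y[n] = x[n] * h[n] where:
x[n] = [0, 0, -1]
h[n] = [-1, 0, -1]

y[n] = sum_k x[k]*h[n-k]. Output length = len(x) + len(h) - 1 = 3 + 3 - 1 = 5.
y[0] = 0*-1 = 0
y[1] = 0*-1 + 0*0 = 0
y[2] = -1*-1 + 0*0 + 0*-1 = 1
y[3] = -1*0 + 0*-1 = 0
y[4] = -1*-1 = 1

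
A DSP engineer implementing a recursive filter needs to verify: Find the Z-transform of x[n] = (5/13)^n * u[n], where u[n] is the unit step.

The Z-transform of a^n * u[n] is z/(z-a) for |z| > |a|.
Here a = 5/13, so X(z) = z/(z - (5/13)) = 13z/(13z - 5)
ROC: |z| > 5/13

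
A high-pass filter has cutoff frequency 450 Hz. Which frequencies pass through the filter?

A high-pass filter passes all frequencies above the cutoff frequency 450 Hz and attenuates lower frequencies.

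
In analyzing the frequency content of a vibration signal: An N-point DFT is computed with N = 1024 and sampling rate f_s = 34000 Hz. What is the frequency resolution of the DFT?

DFT frequency resolution = f_s / N
= 34000 / 1024 = 2125/64 Hz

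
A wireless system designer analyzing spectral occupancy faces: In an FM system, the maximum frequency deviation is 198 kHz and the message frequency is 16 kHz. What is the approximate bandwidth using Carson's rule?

Carson's rule: BW = 2*(delta_f + f_m)
= 2*(198 + 16) kHz = 428 kHz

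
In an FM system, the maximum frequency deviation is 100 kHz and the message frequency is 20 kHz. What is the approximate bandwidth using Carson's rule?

Carson's rule: BW = 2*(delta_f + f_m)
= 2*(100 + 20) kHz = 240 kHz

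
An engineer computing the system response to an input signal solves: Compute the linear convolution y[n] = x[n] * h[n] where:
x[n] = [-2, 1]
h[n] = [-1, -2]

y[n] = sum_k x[k]*h[n-k]. Output length = len(x) + len(h) - 1 = 2 + 2 - 1 = 3.
y[0] = -2*-1 = 2
y[1] = 1*-1 + -2*-2 = 3
y[2] = 1*-2 = -2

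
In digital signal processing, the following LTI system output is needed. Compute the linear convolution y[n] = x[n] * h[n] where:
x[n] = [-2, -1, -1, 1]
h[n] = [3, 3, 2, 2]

y[n] = sum_k x[k]*h[n-k]. Output length = len(x) + len(h) - 1 = 4 + 4 - 1 = 7.
y[0] = -2*3 = -6
y[1] = -1*3 + -2*3 = -9
y[2] = -1*3 + -1*3 + -2*2 = -10
y[3] = 1*3 + -1*3 + -1*2 + -2*2 = -6
y[4] = 1*3 + -1*2 + -1*2 = -1
y[5] = 1*2 + -1*2 = 0
y[6] = 1*2 = 2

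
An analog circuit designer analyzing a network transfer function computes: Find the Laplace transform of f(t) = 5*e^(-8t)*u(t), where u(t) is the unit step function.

Standard Laplace transform pair:
e^(-at)*u(t) <-> 1/(s+a)
With a = 8: L{5*e^(-8t)*u(t)} = 5/(s+8), ROC: Re(s) > -8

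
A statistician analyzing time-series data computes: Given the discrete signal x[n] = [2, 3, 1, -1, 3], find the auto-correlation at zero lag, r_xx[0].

The auto-correlation at zero lag r_xx[0] equals the signal energy.
r_xx[0] = sum of x[n]^2 = 2^2 + 3^2 + 1^2 + (-1)^2 + 3^2
= 4 + 9 + 1 + 1 + 9 = 24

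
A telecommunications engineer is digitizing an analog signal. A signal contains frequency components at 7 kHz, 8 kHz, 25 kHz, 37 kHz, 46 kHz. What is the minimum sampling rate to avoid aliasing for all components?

The highest frequency component is f_max = 46 kHz.
Nyquist rate = 2 * f_max = 2 * 46 kHz = 92 kHz.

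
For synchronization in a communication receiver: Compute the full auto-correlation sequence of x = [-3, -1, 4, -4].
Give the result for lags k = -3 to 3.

r_xx[k] = sum_m x[m]*x[m+k], indexed from 0, for k = -3 to 3:
  r_xx[-3] = x[3]*x[0] = 12
  r_xx[-2] = x[2]*x[0] + x[3]*x[1] = -8
  r_xx[-1] = x[1]*x[0] + x[2]*x[1] + x[3]*x[2] = -17
  r_xx[0] = x[0]*x[0] + x[1]*x[1] + x[2]*x[2] + x[3]*x[3] = 42
  r_xx[1] = x[0]*x[1] + x[1]*x[2] + x[2]*x[3] = -17
  r_xx[2] = x[0]*x[2] + x[1]*x[3] = -8
  r_xx[3] = x[0]*x[3] = 12
r_xx = [12, -8, -17, 42, -17, -8, 12]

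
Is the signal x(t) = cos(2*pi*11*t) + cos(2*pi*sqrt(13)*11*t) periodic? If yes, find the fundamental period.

f1 = 11 Hz, f2 = 11*sqrt(13) Hz
Ratio f2/f1 = sqrt(13), which is irrational.
Since the frequency ratio is irrational, no common period exists.
The signal is not periodic.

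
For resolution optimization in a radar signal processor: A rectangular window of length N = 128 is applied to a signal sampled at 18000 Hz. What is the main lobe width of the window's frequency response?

For a rectangular window of length N,
the main lobe width in frequency is 2*f_s/N.
= 2*18000/128 = 1125/4 Hz
This determines the minimum frequency separation for resolving two sinusoids.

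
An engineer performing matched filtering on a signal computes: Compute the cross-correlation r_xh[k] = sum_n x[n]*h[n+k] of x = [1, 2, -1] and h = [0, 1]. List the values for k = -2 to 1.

Both sequences indexed from 0 and zero outside their support.
Lags with overlap: k = -2 to 1.
  r_xh[-2] = x[2]*h[0] = 0
  r_xh[-1] = x[1]*h[0] + x[2]*h[1] = -1
  r_xh[0] = x[0]*h[0] + x[1]*h[1] = 2
  r_xh[1] = x[0]*h[1] = 1
r_xh = [0, -1, 2, 1] (for k = -2, ..., 1)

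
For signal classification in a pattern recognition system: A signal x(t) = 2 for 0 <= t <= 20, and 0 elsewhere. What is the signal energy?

Energy = integral of |x(t)|^2 dt over the signal duration
= 2^2 * 20 = 4 * 20 = 80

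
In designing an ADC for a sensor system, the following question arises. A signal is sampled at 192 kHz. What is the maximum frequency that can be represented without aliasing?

The maximum frequency that can be represented without aliasing
is the Nyquist frequency: f_max = f_s / 2 = 192 kHz / 2 = 96 kHz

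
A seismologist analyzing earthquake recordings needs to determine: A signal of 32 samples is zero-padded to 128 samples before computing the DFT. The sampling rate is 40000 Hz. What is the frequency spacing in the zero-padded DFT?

Original DFT: N = 32, resolution = f_s/N = 40000/32 = 1250 Hz
Zero-padded DFT: N = 128, resolution = f_s/N = 40000/128 = 625/2 Hz
Zero-padding interpolates the spectrum (finer frequency grid)
but does NOT improve the true spectral resolution (ability to resolve close frequencies).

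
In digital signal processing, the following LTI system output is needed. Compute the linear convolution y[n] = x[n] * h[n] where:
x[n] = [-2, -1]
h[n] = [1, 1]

y[n] = sum_k x[k]*h[n-k]. Output length = len(x) + len(h) - 1 = 2 + 2 - 1 = 3.
y[0] = -2*1 = -2
y[1] = -1*1 + -2*1 = -3
y[2] = -1*1 = -1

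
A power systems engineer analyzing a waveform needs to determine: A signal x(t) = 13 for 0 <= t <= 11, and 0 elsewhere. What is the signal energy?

Energy = integral of |x(t)|^2 dt over the signal duration
= 13^2 * 11 = 169 * 11 = 1859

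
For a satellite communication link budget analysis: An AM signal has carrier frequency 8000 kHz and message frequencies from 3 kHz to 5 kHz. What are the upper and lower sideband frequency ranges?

Upper sideband (USB) = fc + [fm_low, fm_high] = 8000 + [3, 5] = [8003, 8005] kHz
Lower sideband (LSB) = fc - [fm_high, fm_low] = 8000 - [5, 3] = [7995, 7997] kHz
Total occupied spectrum: 7995 kHz to 8005 kHz (plus carrier at 8000 kHz)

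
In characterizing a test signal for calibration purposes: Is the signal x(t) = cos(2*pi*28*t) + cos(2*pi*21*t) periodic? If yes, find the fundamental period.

f1 = 28 Hz, f2 = 21 Hz
Period T1 = 1/28, T2 = 1/21
Ratio T1/T2 = 21/28, which is rational.
The signal is periodic with fundamental period T = 1/GCD(28,21) = 1/7 s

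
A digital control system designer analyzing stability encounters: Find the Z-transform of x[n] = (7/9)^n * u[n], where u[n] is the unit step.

The Z-transform of a^n * u[n] is z/(z-a) for |z| > |a|.
Here a = 7/9, so X(z) = z/(z - (7/9)) = 9z/(9z - 7)
ROC: |z| > 7/9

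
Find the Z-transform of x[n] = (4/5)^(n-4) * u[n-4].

Time-shifting property: if X(z) = Z{x[n]}, then Z{x[n-d]} = z^(-d) * X(z)
X(z) = z/(z - 4/5) for x[n] = (4/5)^n * u[n]
Z{x[n-4]} = z^(-4) * z/(z - 4/5) = z^(-3)/(z - 4/5)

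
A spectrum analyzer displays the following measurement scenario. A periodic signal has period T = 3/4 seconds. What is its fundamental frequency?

The fundamental frequency is the reciprocal of the period.
f = 1/T = 1/(3/4) = 4/3 Hz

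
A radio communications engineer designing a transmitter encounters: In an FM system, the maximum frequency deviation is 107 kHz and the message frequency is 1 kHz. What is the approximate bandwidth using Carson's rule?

Carson's rule: BW = 2*(delta_f + f_m)
= 2*(107 + 1) kHz = 216 kHz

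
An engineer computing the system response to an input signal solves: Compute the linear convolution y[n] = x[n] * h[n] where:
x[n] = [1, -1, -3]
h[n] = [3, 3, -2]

y[n] = sum_k x[k]*h[n-k]. Output length = len(x) + len(h) - 1 = 3 + 3 - 1 = 5.
y[0] = 1*3 = 3
y[1] = -1*3 + 1*3 = 0
y[2] = -3*3 + -1*3 + 1*-2 = -14
y[3] = -3*3 + -1*-2 = -7
y[4] = -3*-2 = 6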